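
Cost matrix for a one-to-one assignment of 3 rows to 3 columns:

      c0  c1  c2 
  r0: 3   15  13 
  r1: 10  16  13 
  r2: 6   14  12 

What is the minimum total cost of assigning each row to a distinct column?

Minimum assignment cost: 30

optimal assignment: row0→col0 (cost 3), row1→col2 (cost 13), row2→col1 (cost 14)
total = 3 + 13 + 14 = 30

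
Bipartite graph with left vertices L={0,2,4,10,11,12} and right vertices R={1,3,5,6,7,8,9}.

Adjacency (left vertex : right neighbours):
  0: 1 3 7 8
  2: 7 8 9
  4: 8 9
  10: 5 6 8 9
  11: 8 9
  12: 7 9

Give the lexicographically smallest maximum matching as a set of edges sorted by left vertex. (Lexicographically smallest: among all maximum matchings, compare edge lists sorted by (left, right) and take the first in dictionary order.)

|M| = 5 (so the lex-smallest maximum matching has 5 edges)
process left vertices in ascending order; for each, take the smallest-labelled available neighbour that still permits 5 edges overall, or leave it unmatched if none does
lex-smallest matching: {0-1, 2-7, 4-8, 10-5, 11-9}

Lex-smallest maximum matching: {(0,1), (2,7), (4,8), (10,5), (11,9)}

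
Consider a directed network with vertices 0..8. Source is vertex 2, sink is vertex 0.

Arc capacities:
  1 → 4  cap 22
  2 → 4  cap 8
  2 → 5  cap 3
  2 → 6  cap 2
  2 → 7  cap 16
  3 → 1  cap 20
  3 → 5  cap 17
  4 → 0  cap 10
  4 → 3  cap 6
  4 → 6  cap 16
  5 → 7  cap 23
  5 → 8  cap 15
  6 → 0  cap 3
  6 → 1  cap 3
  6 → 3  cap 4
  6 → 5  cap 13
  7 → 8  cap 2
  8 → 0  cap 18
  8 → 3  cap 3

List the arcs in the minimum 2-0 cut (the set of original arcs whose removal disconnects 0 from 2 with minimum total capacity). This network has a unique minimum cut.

Min-cut arcs: {(2,4), (2,5), (2,6), (7,8)} (total capacity 15)

augment #1: 2→4→0 push 8
augment #2: 2→6→0 push 2
augment #3: 2→5→8→0 push 3
augment #4: 2→7→8→0 push 2
max flow = 15; residual-reachable set from 2 gives S-side
cut edges (S→T): {(2,4), (2,5), (2,6), (7,8)} total cap 15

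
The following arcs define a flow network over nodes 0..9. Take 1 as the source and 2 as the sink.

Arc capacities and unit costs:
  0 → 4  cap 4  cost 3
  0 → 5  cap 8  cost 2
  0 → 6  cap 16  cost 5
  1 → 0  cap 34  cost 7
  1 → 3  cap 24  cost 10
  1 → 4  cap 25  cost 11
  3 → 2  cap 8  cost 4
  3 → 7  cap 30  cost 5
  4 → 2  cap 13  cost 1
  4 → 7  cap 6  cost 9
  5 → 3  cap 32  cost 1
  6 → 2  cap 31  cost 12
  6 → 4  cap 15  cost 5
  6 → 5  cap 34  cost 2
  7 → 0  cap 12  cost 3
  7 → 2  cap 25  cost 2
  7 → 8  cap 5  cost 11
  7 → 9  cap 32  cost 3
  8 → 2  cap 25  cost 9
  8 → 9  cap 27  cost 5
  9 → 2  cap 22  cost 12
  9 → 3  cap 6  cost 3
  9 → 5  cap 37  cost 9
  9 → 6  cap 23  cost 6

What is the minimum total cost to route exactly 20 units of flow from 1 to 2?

Minimum cost for 20 units: 250

shortest-cost path #1: 1→0→4→2 push 4 @ unit cost 11 (adds 44)
shortest-cost path #2: 1→4→2 push 9 @ unit cost 12 (adds 108)
shortest-cost path #3: 1→3→2 push 7 @ unit cost 14 (adds 98)
total cost = 250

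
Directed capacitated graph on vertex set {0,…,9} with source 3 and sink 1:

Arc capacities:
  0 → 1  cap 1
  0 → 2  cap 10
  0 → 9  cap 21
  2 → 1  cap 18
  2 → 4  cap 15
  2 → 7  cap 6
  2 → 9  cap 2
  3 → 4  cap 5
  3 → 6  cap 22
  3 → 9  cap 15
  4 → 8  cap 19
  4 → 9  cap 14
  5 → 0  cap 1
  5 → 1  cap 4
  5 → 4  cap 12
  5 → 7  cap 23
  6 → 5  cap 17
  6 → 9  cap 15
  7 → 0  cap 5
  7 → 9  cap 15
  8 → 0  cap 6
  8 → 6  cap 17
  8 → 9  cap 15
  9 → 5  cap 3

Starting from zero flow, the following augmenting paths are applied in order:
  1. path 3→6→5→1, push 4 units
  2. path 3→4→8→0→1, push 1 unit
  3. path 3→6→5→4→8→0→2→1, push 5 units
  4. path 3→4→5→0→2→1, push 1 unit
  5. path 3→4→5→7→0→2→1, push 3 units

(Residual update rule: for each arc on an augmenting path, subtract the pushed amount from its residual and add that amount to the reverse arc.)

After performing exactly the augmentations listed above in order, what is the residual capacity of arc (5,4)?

Residual capacity of (5,4): 11

after path 1 (3→6→5→1, push 4): res(5,4)=12
after path 2 (3→4→8→0→1, push 1): res(5,4)=12
after path 3 (3→6→5→4→8→0→2→1, push 5): res(5,4)=7
after path 4 (3→4→5→0→2→1, push 1): res(5,4)=8
after path 5 (3→4→5→7→0→2→1, push 3): res(5,4)=11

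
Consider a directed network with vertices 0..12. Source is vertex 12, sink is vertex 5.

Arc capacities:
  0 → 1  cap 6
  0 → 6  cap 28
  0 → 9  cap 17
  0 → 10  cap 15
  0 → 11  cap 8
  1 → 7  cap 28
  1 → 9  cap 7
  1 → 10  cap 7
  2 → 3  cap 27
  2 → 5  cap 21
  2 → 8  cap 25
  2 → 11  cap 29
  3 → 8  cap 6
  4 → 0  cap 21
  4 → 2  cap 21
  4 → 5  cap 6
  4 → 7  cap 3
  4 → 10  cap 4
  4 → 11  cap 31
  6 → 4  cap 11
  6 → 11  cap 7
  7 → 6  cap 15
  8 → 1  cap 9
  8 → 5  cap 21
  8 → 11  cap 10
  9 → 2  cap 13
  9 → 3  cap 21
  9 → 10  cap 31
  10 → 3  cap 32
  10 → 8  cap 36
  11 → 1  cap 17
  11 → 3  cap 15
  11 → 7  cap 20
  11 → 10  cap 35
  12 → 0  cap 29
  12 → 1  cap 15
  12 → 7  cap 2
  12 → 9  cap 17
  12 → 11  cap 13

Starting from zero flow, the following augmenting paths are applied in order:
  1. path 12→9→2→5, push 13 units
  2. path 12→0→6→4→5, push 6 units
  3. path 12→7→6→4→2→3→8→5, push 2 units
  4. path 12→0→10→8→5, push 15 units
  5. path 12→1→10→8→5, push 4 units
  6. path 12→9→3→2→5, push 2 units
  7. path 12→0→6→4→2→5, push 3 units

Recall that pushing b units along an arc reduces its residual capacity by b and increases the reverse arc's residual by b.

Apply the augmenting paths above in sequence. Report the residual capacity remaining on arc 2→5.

after path 1 (12→9→2→5, push 13): res(2,5)=8
after path 2 (12→0→6→4→5, push 6): res(2,5)=8
after path 3 (12→7→6→4→2→3→8→5, push 2): res(2,5)=8
after path 4 (12→0→10→8→5, push 15): res(2,5)=8
after path 5 (12→1→10→8→5, push 4): res(2,5)=8
after path 6 (12→9→3→2→5, push 2): res(2,5)=6
after path 7 (12→0→6→4→2→5, push 3): res(2,5)=3

Residual capacity of (2,5): 3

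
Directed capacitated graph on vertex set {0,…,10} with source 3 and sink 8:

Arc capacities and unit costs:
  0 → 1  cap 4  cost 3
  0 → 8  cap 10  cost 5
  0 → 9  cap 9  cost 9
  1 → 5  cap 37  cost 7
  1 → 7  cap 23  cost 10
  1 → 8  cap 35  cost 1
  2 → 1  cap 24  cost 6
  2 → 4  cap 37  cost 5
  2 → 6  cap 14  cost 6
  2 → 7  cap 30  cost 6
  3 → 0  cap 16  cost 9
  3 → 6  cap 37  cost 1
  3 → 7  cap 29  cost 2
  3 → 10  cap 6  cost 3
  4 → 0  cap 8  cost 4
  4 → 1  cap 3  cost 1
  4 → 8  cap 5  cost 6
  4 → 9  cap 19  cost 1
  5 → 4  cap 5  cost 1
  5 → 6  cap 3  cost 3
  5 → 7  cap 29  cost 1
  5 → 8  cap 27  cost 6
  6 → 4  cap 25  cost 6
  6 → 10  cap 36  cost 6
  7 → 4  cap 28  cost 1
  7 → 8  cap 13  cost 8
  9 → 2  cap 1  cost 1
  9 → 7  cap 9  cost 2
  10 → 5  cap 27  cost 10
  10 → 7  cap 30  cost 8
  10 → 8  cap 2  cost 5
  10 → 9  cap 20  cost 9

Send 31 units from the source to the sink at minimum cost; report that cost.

Minimum cost for 31 units: 298

shortest-cost path #1: 3→7→4→1→8 push 3 @ unit cost 5 (adds 15)
shortest-cost path #2: 3→10→8 push 2 @ unit cost 8 (adds 16)
shortest-cost path #3: 3→7→4→8 push 5 @ unit cost 9 (adds 45)
shortest-cost path #4: 3→7→8 push 13 @ unit cost 10 (adds 130)
shortest-cost path #5: 3→7→4→0→1→8 push 4 @ unit cost 11 (adds 44)
shortest-cost path #6: 3→7→4→0→8 push 4 @ unit cost 12 (adds 48)
total cost = 298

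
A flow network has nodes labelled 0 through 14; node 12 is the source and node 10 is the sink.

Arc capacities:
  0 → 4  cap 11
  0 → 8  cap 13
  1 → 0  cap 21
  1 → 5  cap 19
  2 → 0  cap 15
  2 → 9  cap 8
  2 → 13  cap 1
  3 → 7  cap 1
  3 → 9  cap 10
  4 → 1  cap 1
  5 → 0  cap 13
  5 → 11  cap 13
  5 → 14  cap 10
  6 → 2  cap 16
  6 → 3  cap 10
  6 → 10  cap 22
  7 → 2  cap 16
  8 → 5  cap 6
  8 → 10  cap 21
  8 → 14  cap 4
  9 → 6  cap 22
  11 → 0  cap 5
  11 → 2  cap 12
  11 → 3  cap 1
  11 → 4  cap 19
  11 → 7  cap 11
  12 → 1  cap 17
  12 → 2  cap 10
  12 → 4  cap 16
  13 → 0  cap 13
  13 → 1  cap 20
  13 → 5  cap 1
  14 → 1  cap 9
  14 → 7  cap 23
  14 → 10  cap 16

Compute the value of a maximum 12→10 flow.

augment #1: 12→1→0→8→10 bottleneck 13, total now 13
augment #2: 12→1→5→14→10 bottleneck 4, total now 17
augment #3: 12→2→9→6→10 bottleneck 8, total now 25
augment #4: 12→2→13→5→14→10 bottleneck 1, total now 26
augment #5: 12→4→1→5→14→10 bottleneck 1, total now 27
augment #6: 12→2→0→1→5→14→10 bottleneck 1, total now 28

Maximum flow value: 28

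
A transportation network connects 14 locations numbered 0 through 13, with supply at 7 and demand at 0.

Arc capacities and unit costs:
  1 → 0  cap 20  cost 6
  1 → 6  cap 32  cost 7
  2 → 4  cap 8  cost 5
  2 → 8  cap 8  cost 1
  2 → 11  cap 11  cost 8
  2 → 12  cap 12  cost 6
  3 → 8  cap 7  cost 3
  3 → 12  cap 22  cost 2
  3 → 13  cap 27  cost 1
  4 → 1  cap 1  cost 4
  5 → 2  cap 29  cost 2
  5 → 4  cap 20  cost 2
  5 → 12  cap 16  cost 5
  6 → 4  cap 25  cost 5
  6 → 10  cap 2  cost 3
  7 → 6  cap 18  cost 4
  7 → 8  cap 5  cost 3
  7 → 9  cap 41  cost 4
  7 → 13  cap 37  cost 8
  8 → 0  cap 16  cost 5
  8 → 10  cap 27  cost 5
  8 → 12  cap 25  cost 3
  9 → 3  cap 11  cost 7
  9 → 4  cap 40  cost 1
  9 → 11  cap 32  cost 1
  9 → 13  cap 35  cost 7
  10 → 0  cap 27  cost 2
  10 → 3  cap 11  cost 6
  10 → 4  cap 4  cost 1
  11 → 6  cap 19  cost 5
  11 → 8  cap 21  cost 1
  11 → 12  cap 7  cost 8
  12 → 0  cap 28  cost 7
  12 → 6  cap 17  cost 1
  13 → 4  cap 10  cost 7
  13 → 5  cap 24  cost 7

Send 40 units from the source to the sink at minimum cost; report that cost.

shortest-cost path #1: 7→8→0 push 5 @ unit cost 8 (adds 40)
shortest-cost path #2: 7→6→10→0 push 2 @ unit cost 9 (adds 18)
shortest-cost path #3: 7→9→11→8→0 push 11 @ unit cost 11 (adds 121)
shortest-cost path #4: 7→9→11→8→10→0 push 10 @ unit cost 13 (adds 130)
shortest-cost path #5: 7→9→4→1→0 push 1 @ unit cost 15 (adds 15)
shortest-cost path #6: 7→9→11→12→0 push 7 @ unit cost 20 (adds 140)
shortest-cost path #7: 7→9→3→12→0 push 4 @ unit cost 20 (adds 80)
total cost = 544

Minimum cost for 40 units: 544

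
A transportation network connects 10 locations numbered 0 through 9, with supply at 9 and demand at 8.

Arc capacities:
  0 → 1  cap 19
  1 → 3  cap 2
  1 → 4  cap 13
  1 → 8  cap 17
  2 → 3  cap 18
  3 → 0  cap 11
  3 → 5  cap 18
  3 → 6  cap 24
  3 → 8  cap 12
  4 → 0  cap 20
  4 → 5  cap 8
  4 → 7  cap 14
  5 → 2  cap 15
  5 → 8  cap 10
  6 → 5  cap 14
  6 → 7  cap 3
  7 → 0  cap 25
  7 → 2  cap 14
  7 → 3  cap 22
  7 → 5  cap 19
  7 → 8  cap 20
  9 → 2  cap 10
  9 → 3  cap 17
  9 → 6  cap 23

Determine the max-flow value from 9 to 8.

Maximum flow value: 36

augment #1: 9→3→8 bottleneck 12, total now 12
augment #2: 9→3→5→8 bottleneck 5, total now 17
augment #3: 9→6→5→8 bottleneck 5, total now 22
augment #4: 9→6→7→8 bottleneck 3, total now 25
augment #5: 9→2→3→0→1→8 bottleneck 10, total now 35
augment #6: 9→6→5→3→0→1→8 bottleneck 1, total now 36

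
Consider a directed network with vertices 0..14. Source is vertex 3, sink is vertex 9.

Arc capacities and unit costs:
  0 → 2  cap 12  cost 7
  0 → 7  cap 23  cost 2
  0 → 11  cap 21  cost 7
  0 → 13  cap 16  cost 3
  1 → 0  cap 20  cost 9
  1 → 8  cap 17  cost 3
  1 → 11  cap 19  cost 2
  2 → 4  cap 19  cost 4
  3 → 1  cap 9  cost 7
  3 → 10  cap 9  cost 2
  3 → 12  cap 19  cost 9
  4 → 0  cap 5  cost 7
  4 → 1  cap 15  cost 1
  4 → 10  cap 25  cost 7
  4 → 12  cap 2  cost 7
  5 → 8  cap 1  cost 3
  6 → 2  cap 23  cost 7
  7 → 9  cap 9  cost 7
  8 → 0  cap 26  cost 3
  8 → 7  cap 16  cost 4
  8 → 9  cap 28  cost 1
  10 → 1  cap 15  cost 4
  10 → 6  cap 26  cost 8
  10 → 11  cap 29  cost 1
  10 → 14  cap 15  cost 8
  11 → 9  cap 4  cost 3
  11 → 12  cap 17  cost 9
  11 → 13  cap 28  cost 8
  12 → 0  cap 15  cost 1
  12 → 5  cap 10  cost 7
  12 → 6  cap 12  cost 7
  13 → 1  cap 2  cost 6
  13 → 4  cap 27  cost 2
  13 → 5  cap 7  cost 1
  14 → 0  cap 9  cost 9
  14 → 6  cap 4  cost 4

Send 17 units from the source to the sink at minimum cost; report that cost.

shortest-cost path #1: 3→10→11→9 push 4 @ unit cost 6 (adds 24)
shortest-cost path #2: 3→10→1→8→9 push 5 @ unit cost 10 (adds 50)
shortest-cost path #3: 3→1→8→9 push 8 @ unit cost 11 (adds 88)
total cost = 162

Minimum cost for 17 units: 162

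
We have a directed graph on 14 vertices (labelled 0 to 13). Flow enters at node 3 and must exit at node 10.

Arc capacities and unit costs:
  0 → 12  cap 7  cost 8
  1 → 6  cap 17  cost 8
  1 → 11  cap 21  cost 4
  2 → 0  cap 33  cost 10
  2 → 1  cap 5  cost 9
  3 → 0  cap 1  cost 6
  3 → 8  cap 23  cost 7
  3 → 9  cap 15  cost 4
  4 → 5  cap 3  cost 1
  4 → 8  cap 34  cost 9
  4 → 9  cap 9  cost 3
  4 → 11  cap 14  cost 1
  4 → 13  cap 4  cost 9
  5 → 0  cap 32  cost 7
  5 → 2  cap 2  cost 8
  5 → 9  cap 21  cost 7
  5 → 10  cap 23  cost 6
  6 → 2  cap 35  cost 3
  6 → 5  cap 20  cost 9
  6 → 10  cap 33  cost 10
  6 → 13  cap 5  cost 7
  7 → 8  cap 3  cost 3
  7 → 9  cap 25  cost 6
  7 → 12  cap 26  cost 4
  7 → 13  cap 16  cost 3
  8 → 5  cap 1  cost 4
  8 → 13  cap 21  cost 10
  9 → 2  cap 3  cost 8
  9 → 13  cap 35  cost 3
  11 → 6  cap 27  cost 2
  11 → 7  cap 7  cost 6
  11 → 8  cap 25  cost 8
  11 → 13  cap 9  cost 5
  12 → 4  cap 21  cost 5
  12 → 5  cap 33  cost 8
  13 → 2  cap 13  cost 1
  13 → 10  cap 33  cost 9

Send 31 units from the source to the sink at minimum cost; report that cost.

Minimum cost for 31 units: 647

shortest-cost path #1: 3→9→13→10 push 15 @ unit cost 16 (adds 240)
shortest-cost path #2: 3→8→5→10 push 1 @ unit cost 17 (adds 17)
shortest-cost path #3: 3→8→13→10 push 15 @ unit cost 26 (adds 390)
total cost = 647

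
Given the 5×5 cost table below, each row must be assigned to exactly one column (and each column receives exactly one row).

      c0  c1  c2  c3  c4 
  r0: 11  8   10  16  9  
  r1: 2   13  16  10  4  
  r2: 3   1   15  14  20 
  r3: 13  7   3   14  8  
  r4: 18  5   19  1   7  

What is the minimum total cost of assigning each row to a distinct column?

Minimum assignment cost: 16

optimal assignment: row0→col4 (cost 9), row1→col0 (cost 2), row2→col1 (cost 1), row3→col2 (cost 3), row4→col3 (cost 1)
total = 9 + 2 + 1 + 3 + 1 = 16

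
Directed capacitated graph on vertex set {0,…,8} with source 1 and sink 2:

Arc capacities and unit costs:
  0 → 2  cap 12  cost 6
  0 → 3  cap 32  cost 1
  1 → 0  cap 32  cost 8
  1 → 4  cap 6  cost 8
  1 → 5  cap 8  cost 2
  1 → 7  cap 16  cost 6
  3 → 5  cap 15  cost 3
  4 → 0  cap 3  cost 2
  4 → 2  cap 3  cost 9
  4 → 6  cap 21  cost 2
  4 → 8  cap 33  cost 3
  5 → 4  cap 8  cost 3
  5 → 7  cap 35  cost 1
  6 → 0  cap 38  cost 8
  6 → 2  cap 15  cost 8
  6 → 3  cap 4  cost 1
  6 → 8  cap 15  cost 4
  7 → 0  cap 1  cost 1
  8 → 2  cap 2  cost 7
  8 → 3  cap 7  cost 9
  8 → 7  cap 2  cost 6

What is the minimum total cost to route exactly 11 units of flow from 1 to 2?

Minimum cost for 11 units: 147

shortest-cost path #1: 1→5→7→0→2 push 1 @ unit cost 10 (adds 10)
shortest-cost path #2: 1→5→4→0→2 push 3 @ unit cost 13 (adds 39)
shortest-cost path #3: 1→0→2 push 7 @ unit cost 14 (adds 98)
total cost = 147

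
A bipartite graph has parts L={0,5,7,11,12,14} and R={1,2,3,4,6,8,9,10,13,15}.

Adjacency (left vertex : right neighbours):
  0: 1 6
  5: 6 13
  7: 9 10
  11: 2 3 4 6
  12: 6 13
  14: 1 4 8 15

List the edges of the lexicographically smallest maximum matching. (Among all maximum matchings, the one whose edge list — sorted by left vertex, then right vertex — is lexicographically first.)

|M| = 6 (so the lex-smallest maximum matching has 6 edges)
process left vertices in ascending order; for each, take the smallest-labelled available neighbour that still permits 6 edges overall, or leave it unmatched if none does
lex-smallest matching: {0-1, 5-6, 7-9, 11-2, 12-13, 14-4}

Lex-smallest maximum matching: {(0,1), (5,6), (7,9), (11,2), (12,13), (14,4)}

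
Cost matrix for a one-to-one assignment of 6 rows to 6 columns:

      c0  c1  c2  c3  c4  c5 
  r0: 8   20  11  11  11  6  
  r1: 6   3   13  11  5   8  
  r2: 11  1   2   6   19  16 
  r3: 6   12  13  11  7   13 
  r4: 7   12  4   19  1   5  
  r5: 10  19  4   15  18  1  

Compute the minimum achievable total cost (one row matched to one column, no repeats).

optimal assignment: row0→col3 (cost 11), row1→col1 (cost 3), row2→col2 (cost 2), row3→col0 (cost 6), row4→col4 (cost 1), row5→col5 (cost 1)
total = 11 + 3 + 2 + 6 + 1 + 1 = 24

Minimum assignment cost: 24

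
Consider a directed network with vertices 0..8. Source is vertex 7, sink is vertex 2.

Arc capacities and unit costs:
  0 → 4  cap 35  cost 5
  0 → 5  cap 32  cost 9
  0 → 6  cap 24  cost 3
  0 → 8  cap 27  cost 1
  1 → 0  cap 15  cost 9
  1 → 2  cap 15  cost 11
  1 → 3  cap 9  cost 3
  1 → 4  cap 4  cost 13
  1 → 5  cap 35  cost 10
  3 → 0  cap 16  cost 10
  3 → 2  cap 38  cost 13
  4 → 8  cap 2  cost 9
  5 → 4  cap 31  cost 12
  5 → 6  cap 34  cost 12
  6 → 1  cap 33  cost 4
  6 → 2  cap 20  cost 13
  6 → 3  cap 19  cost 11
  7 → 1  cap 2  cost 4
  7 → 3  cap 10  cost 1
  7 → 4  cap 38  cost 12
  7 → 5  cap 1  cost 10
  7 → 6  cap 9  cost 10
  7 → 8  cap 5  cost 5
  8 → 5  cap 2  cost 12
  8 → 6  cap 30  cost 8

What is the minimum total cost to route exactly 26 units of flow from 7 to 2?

shortest-cost path #1: 7→3→2 push 10 @ unit cost 14 (adds 140)
shortest-cost path #2: 7→1→2 push 2 @ unit cost 15 (adds 30)
shortest-cost path #3: 7→6→2 push 9 @ unit cost 23 (adds 207)
shortest-cost path #4: 7→8→6→2 push 5 @ unit cost 26 (adds 130)
total cost = 507

Minimum cost for 26 units: 507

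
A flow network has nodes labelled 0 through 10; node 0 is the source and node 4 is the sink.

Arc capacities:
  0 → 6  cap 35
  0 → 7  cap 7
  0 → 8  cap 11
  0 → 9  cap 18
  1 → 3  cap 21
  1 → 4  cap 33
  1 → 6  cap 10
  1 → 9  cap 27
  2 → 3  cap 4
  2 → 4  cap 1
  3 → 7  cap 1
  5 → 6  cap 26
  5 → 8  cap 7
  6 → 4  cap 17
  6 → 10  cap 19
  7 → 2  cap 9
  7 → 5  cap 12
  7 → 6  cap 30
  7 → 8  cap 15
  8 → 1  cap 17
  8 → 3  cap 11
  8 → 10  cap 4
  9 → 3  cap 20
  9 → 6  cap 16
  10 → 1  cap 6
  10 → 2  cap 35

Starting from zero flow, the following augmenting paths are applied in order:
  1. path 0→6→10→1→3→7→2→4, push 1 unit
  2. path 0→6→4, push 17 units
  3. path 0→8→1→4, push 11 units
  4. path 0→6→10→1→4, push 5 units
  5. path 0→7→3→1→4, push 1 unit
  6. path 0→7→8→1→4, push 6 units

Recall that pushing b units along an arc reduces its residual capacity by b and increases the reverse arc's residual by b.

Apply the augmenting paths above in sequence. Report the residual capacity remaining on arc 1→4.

Residual capacity of (1,4): 10

after path 1 (0→6→10→1→3→7→2→4, push 1): res(1,4)=33
after path 2 (0→6→4, push 17): res(1,4)=33
after path 3 (0→8→1→4, push 11): res(1,4)=22
after path 4 (0→6→10→1→4, push 5): res(1,4)=17
after path 5 (0→7→3→1→4, push 1): res(1,4)=16
after path 6 (0→7→8→1→4, push 6): res(1,4)=10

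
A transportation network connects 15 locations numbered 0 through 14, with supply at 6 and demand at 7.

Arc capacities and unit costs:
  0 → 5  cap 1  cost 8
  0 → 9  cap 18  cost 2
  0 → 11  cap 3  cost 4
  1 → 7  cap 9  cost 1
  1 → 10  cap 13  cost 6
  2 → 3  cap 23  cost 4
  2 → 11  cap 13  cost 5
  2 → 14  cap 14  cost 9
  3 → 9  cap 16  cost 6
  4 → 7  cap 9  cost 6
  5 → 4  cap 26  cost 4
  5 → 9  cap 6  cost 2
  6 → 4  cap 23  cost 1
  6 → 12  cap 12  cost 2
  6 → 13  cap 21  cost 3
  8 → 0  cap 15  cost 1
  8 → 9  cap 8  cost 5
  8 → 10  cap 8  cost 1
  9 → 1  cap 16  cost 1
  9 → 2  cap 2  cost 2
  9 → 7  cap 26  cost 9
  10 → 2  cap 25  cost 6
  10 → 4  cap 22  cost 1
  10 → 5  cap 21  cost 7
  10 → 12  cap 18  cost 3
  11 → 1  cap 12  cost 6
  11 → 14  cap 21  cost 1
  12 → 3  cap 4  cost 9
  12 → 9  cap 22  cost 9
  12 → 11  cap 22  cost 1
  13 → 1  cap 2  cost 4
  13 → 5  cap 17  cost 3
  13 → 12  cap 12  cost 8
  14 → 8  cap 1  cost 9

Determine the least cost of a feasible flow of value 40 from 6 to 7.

shortest-cost path #1: 6→4→7 push 9 @ unit cost 7 (adds 63)
shortest-cost path #2: 6→13→1→7 push 2 @ unit cost 8 (adds 16)
shortest-cost path #3: 6→13→5→9→1→7 push 6 @ unit cost 10 (adds 60)
shortest-cost path #4: 6→12→11→1→7 push 1 @ unit cost 10 (adds 10)
shortest-cost path #5: 6→12→11→1→9→7 push 6 @ unit cost 17 (adds 102)
shortest-cost path #6: 6→12→9→7 push 5 @ unit cost 20 (adds 100)
shortest-cost path #7: 6→13→12→9→7 push 11 @ unit cost 29 (adds 319)
total cost = 670

Minimum cost for 40 units: 670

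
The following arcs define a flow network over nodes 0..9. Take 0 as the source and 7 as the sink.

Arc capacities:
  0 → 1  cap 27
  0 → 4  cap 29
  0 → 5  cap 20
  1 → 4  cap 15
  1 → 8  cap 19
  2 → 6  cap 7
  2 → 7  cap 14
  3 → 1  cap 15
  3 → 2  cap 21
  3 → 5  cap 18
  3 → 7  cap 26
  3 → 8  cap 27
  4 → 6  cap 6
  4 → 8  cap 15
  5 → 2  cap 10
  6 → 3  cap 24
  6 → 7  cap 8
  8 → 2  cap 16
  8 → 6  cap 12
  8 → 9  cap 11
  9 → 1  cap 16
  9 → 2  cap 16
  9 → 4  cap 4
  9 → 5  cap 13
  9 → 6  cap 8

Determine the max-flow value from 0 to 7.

Maximum flow value: 46

augment #1: 0→4→6→7 bottleneck 6, total now 6
augment #2: 0→5→2→7 bottleneck 10, total now 16
augment #3: 0→1→8→2→7 bottleneck 4, total now 20
augment #4: 0→1→8→6→7 bottleneck 2, total now 22
augment #5: 0→1→8→6→3→7 bottleneck 10, total now 32
augment #6: 0→1→8→2→6→3→7 bottleneck 3, total now 35
augment #7: 0→4→8→2→6→3→7 bottleneck 4, total now 39
augment #8: 0→4→8→9→6→3→7 bottleneck 7, total now 46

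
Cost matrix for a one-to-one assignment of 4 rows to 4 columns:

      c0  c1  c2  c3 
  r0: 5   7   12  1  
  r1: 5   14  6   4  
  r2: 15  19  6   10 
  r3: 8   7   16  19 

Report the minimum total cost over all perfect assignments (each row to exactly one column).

optimal assignment: row0→col3 (cost 1), row1→col0 (cost 5), row2→col2 (cost 6), row3→col1 (cost 7)
total = 1 + 5 + 6 + 7 = 19

Minimum assignment cost: 19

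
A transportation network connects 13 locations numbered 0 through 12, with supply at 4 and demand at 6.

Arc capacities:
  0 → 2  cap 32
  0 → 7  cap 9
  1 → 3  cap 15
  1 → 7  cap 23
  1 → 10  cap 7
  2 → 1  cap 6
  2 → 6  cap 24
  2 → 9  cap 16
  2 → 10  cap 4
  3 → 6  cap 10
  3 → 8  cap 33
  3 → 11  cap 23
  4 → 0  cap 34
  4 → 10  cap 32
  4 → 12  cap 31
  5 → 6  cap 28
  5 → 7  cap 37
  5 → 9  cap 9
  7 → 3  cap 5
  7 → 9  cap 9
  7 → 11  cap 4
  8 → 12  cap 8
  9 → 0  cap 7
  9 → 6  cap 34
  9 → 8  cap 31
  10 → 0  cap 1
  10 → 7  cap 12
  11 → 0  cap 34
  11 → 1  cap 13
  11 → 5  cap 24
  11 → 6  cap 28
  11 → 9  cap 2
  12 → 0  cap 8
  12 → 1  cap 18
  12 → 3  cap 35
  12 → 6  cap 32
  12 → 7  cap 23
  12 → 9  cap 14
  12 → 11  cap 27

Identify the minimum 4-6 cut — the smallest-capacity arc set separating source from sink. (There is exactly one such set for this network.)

augment #1: 4→12→6 push 31
augment #2: 4→0→2→6 push 24
augment #3: 4→0→2→9→6 push 8
augment #4: 4→0→7→3→6 push 2
augment #5: 4→10→7→3→6 push 3
augment #6: 4→10→7→9→6 push 9
augment #7: 4→10→0→7→11→6 push 1
max flow = 78; residual-reachable set from 4 gives S-side
cut edges (S→T): {(4,0), (4,12), (10,0), (10,7)} total cap 78

Min-cut arcs: {(4,0), (4,12), (10,0), (10,7)} (total capacity 78)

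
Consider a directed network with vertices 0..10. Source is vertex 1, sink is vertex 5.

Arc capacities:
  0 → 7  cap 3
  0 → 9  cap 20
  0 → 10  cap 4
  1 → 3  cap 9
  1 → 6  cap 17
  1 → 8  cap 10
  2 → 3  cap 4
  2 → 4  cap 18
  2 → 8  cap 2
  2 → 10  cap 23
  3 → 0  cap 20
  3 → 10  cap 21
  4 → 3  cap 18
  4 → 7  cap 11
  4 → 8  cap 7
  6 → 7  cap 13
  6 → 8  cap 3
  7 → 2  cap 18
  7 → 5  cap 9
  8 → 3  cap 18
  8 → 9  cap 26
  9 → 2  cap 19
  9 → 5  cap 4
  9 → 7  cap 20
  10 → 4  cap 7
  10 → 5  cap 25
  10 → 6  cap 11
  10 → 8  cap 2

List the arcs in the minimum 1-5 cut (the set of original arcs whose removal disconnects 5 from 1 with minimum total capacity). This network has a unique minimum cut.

augment #1: 1→3→10→5 push 9
augment #2: 1→6→7→5 push 9
augment #3: 1→8→9→5 push 4
augment #4: 1→8→3→10→5 push 6
augment #5: 1→6→7→2→10→5 push 4
augment #6: 1→6→8→3→10→5 push 3
max flow = 35; residual-reachable set from 1 gives S-side
cut edges (S→T): {(1,3), (1,8), (6,7), (6,8)} total cap 35

Min-cut arcs: {(1,3), (1,8), (6,7), (6,8)} (total capacity 35)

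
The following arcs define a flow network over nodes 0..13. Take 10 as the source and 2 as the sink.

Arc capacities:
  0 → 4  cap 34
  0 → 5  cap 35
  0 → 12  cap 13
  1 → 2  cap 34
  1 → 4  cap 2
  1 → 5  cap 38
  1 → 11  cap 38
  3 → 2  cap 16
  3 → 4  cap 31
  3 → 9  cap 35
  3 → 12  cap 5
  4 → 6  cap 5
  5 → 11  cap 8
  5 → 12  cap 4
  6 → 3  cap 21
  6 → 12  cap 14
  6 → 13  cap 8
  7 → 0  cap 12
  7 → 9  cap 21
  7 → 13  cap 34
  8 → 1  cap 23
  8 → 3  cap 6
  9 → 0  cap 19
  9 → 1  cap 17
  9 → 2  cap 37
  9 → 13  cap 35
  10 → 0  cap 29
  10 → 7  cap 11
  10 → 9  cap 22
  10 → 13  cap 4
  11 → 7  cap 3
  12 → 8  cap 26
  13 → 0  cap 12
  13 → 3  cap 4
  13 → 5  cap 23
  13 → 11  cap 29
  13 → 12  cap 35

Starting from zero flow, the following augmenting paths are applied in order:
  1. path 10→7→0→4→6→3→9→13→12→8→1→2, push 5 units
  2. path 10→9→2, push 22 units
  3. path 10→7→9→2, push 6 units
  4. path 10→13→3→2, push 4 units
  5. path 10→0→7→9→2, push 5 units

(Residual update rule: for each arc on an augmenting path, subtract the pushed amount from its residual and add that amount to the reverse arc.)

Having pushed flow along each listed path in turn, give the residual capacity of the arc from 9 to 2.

Residual capacity of (9,2): 4

after path 1 (10→7→0→4→6→3→9→13→12→8→1→2, push 5): res(9,2)=37
after path 2 (10→9→2, push 22): res(9,2)=15
after path 3 (10→7→9→2, push 6): res(9,2)=9
after path 4 (10→13→3→2, push 4): res(9,2)=9
after path 5 (10→0→7→9→2, push 5): res(9,2)=4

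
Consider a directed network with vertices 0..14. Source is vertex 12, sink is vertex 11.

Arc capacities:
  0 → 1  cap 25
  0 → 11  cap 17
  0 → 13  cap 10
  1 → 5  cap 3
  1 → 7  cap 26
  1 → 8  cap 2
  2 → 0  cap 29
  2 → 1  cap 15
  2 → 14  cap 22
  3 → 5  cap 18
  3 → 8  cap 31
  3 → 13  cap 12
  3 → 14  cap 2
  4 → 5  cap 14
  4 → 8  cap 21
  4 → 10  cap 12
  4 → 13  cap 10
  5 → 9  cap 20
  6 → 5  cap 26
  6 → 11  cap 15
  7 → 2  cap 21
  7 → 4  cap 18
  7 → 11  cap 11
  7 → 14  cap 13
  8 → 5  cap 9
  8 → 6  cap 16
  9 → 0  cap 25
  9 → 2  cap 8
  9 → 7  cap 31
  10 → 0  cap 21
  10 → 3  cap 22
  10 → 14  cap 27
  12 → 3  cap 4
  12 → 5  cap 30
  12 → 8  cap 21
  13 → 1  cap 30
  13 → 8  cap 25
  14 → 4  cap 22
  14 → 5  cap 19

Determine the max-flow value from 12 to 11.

augment #1: 12→8→6→11 bottleneck 15, total now 15
augment #2: 12→5→9→0→11 bottleneck 17, total now 32
augment #3: 12→5→9→7→11 bottleneck 3, total now 35
augment #4: 12→3→13→1→7→11 bottleneck 4, total now 39

Maximum flow value: 39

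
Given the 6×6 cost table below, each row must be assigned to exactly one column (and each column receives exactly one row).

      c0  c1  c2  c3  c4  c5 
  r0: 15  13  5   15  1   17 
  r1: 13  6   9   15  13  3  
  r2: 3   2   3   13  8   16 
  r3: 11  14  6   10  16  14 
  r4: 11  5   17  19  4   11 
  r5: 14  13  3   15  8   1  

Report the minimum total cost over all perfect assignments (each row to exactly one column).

optimal assignment: row0→col4 (cost 1), row1→col5 (cost 3), row2→col0 (cost 3), row3→col3 (cost 10), row4→col1 (cost 5), row5→col2 (cost 3)
total = 1 + 3 + 3 + 10 + 5 + 3 = 25

Minimum assignment cost: 25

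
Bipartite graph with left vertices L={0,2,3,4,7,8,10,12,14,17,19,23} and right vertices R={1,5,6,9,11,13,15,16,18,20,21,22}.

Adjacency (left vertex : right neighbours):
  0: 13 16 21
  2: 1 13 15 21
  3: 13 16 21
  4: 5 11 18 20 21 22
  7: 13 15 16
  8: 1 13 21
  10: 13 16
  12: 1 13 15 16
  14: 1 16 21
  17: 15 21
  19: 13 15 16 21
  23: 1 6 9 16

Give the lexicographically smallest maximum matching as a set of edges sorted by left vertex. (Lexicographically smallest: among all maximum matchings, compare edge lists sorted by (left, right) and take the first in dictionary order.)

Lex-smallest maximum matching: {(0,13), (2,1), (3,16), (4,5), (7,15), (8,21), (23,6)}

|M| = 7 (so the lex-smallest maximum matching has 7 edges)
process left vertices in ascending order; for each, take the smallest-labelled available neighbour that still permits 7 edges overall, or leave it unmatched if none does
lex-smallest matching: {0-13, 2-1, 3-16, 4-5, 7-15, 8-21, 23-6}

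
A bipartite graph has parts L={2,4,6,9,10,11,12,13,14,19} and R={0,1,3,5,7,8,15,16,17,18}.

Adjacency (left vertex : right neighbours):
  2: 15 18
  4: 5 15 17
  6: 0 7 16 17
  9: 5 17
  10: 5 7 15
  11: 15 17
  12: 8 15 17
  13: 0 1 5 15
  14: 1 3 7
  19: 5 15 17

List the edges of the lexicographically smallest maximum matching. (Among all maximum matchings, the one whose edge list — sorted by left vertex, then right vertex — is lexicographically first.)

|M| = 9 (so the lex-smallest maximum matching has 9 edges)
process left vertices in ascending order; for each, take the smallest-labelled available neighbour that still permits 9 edges overall, or leave it unmatched if none does
lex-smallest matching: {2-18, 4-5, 6-0, 9-17, 10-7, 11-15, 12-8, 13-1, 14-3}

Lex-smallest maximum matching: {(2,18), (4,5), (6,0), (9,17), (10,7), (11,15), (12,8), (13,1), (14,3)}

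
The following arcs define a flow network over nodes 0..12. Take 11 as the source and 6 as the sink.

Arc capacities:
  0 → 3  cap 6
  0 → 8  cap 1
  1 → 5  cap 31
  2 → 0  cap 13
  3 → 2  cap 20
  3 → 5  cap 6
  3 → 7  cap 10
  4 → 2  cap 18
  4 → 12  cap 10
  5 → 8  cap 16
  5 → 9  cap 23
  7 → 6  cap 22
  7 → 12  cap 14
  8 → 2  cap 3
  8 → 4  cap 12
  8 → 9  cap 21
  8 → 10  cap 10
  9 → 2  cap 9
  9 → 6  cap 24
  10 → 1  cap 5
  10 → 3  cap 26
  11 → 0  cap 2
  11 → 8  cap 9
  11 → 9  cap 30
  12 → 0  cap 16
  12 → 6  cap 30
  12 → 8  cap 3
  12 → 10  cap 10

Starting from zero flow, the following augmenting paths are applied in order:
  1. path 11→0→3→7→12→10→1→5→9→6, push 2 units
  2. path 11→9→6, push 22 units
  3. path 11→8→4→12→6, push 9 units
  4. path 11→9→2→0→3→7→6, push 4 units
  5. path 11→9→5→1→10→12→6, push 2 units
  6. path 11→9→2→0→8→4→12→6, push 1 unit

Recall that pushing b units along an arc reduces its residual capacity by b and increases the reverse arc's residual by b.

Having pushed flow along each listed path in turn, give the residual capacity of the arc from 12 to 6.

Residual capacity of (12,6): 18

after path 1 (11→0→3→7→12→10→1→5→9→6, push 2): res(12,6)=30
after path 2 (11→9→6, push 22): res(12,6)=30
after path 3 (11→8→4→12→6, push 9): res(12,6)=21
after path 4 (11→9→2→0→3→7→6, push 4): res(12,6)=21
after path 5 (11→9→5→1→10→12→6, push 2): res(12,6)=19
after path 6 (11→9→2→0→8→4→12→6, push 1): res(12,6)=18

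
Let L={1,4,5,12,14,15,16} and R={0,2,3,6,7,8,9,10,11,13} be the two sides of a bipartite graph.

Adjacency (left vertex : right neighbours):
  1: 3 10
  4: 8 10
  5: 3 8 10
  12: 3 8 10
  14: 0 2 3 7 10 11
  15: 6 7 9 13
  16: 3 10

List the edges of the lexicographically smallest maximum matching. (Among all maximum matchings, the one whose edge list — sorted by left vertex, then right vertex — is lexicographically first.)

|M| = 5 (so the lex-smallest maximum matching has 5 edges)
process left vertices in ascending order; for each, take the smallest-labelled available neighbour that still permits 5 edges overall, or leave it unmatched if none does
lex-smallest matching: {1-3, 4-8, 5-10, 14-0, 15-6}

Lex-smallest maximum matching: {(1,3), (4,8), (5,10), (14,0), (15,6)}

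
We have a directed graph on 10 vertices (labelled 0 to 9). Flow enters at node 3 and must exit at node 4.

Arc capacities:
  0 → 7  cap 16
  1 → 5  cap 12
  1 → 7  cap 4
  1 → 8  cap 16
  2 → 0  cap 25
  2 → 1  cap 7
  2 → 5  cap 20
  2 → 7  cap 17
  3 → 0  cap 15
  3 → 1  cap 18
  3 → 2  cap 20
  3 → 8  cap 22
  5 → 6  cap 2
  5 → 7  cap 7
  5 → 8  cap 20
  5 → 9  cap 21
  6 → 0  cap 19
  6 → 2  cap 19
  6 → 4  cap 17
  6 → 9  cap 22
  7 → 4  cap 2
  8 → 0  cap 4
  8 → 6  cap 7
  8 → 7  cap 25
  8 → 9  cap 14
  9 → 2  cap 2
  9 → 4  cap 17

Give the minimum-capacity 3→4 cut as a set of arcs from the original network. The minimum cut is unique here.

augment #1: 3→0→7→4 push 2
augment #2: 3→8→6→4 push 7
augment #3: 3→8→9→4 push 14
augment #4: 3→1→5→6→4 push 2
augment #5: 3→1→5→9→4 push 3
max flow = 28; residual-reachable set from 3 gives S-side
cut edges (S→T): {(5,6), (7,4), (8,6), (9,4)} total cap 28

Min-cut arcs: {(5,6), (7,4), (8,6), (9,4)} (total capacity 28)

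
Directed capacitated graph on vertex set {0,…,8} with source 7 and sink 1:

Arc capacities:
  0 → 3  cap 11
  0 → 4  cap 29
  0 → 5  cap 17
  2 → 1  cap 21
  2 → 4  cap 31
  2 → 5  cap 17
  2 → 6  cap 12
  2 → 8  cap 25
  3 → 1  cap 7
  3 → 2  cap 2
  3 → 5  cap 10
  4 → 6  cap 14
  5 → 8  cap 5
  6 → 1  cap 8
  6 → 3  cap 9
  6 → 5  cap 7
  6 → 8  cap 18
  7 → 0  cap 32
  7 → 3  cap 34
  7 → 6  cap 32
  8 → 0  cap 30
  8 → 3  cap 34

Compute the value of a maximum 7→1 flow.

Maximum flow value: 17

augment #1: 7→3→1 bottleneck 7, total now 7
augment #2: 7→6→1 bottleneck 8, total now 15
augment #3: 7→3→2→1 bottleneck 2, total now 17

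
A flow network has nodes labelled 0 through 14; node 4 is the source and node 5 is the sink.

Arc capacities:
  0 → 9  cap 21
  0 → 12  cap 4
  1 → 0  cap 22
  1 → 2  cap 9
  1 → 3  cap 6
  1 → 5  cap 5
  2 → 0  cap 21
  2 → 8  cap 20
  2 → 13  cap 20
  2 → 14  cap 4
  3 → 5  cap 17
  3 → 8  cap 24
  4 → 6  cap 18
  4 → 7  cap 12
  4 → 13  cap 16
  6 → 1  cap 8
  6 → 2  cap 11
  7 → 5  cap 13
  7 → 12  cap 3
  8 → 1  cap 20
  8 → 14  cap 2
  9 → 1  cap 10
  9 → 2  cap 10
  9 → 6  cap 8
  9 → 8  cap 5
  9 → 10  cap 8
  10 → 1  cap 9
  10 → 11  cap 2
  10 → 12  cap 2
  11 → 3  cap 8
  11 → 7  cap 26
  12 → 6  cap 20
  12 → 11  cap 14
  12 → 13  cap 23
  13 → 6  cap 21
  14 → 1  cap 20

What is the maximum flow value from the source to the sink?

Maximum flow value: 31

augment #1: 4→7→5 bottleneck 12, total now 12
augment #2: 4→6→1→5 bottleneck 5, total now 17
augment #3: 4→6→1→3→5 bottleneck 3, total now 20
augment #4: 4→6→2→8→1→3→5 bottleneck 3, total now 23
augment #5: 4→6→2→0→12→11→3→5 bottleneck 4, total now 27
augment #6: 4→6→2→0→9→10→11→3→5 bottleneck 2, total now 29
augment #7: 4→6→2→0→9→10→12→11→3→5 bottleneck 1, total now 30
augment #8: 4→13→6→2→0→9→10→12→11→3→5 bottleneck 1, total now 31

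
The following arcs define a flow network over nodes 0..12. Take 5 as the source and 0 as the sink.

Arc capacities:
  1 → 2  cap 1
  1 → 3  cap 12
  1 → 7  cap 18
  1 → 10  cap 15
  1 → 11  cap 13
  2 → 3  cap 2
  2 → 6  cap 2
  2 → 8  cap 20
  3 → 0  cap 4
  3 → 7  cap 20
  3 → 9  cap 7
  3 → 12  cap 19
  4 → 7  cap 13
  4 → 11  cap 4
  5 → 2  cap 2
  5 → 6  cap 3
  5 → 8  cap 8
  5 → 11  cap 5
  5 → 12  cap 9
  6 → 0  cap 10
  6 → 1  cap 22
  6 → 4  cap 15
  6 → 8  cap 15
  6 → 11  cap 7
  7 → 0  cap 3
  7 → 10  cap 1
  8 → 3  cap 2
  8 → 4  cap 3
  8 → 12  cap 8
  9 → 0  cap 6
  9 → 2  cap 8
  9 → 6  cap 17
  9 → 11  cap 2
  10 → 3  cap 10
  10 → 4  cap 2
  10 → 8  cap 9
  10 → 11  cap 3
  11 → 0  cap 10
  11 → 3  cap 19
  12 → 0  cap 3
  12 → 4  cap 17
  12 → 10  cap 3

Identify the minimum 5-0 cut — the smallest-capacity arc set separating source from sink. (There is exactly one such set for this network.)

Min-cut arcs: {(4,11), (5,2), (5,6), (5,11), (7,0), (7,10), (8,3), (12,0), (12,10)} (total capacity 26)

augment #1: 5→6→0 push 3
augment #2: 5→11→0 push 5
augment #3: 5→12→0 push 3
augment #4: 5→2→3→0 push 2
augment #5: 5→8→3→0 push 2
augment #6: 5→8→4→7→0 push 3
augment #7: 5→12→4→11→0 push 4
augment #8: 5→12→10→11→0 push 1
augment #9: 5→12→10→3→9→0 push 1
augment #10: 5→8→12→10→3→9→0 push 1
augment #11: 5→8→12→4→7→10→3→9→0 push 1
max flow = 26; residual-reachable set from 5 gives S-side
cut edges (S→T): {(4,11), (5,2), (5,6), (5,11), (7,0), (7,10), (8,3), (12,0), (12,10)} total cap 26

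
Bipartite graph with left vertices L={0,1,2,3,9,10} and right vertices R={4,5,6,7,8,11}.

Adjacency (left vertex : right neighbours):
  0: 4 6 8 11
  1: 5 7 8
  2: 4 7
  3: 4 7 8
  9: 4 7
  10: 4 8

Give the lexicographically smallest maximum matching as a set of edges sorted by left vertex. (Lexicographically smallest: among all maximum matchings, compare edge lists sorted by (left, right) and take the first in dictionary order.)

Lex-smallest maximum matching: {(0,6), (1,5), (2,4), (3,7), (10,8)}

|M| = 5 (so the lex-smallest maximum matching has 5 edges)
process left vertices in ascending order; for each, take the smallest-labelled available neighbour that still permits 5 edges overall, or leave it unmatched if none does
lex-smallest matching: {0-6, 1-5, 2-4, 3-7, 10-8}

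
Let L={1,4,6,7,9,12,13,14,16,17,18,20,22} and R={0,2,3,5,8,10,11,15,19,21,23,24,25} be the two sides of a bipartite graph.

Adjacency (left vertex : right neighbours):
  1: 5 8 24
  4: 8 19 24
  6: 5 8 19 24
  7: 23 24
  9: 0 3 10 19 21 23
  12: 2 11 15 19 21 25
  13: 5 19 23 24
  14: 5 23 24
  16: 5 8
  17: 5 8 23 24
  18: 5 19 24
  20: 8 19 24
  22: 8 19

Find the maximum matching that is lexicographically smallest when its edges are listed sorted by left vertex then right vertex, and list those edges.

Lex-smallest maximum matching: {(1,5), (4,8), (6,19), (7,23), (9,0), (12,2), (13,24)}

|M| = 7 (so the lex-smallest maximum matching has 7 edges)
process left vertices in ascending order; for each, take the smallest-labelled available neighbour that still permits 7 edges overall, or leave it unmatched if none does
lex-smallest matching: {1-5, 4-8, 6-19, 7-23, 9-0, 12-2, 13-24}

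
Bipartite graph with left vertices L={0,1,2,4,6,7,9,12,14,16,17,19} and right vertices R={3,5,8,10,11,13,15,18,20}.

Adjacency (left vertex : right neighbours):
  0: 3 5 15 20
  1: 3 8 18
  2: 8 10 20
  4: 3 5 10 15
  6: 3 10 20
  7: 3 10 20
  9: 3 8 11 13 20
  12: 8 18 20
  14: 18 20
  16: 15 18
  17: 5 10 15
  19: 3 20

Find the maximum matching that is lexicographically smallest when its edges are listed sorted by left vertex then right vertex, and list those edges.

|M| = 8 (so the lex-smallest maximum matching has 8 edges)
process left vertices in ascending order; for each, take the smallest-labelled available neighbour that still permits 8 edges overall, or leave it unmatched if none does
lex-smallest matching: {0-3, 1-8, 2-10, 4-5, 6-20, 9-11, 12-18, 16-15}

Lex-smallest maximum matching: {(0,3), (1,8), (2,10), (4,5), (6,20), (9,11), (12,18), (16,15)}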